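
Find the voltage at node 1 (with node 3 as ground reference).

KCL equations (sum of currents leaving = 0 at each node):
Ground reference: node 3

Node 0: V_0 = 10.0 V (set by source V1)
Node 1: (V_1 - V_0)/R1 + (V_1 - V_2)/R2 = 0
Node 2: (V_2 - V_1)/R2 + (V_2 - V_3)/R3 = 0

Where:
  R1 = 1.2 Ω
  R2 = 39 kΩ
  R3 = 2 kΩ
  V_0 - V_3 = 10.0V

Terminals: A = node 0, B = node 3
Nodal analysis, taking node 3 as the 0 V reference.
Source V1 fixes V_0 = 10 V.
KCL at each unknown node (sum of currents leaving = 0; resistances in Ω):
  Node 1: (V_1 - 10)/1.2 + (V_1 - V_2)/39000 = 0
  Node 2: (V_2 - V_1)/39000 + (V_2 - 0)/2000 = 0
Collecting terms (coefficients in siemens):
  0.8334·V_1 - 0.00002564·V_2 = 8.333
  0.0005256·V_2 - 0.00002564·V_1 = 0
Determinant D = (0.8334)(0.0005256) - (-0.00002564)(-0.00002564) = 0.000438
V_1 = [(8.333)(0.0005256) - (-0.00002564)(0)]/D = 10 V
V_2 = [(0.8334)(0) - (8.333)(-0.00002564)]/D = 0.4878 V
The requested potential is V_1 = 10 V.

Final answer: V_1 = 10 V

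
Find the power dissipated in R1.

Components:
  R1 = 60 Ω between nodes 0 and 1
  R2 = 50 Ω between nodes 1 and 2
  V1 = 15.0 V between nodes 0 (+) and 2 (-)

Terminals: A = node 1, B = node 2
Nodal analysis, taking node 2 as the 0 V reference.
Source V1 fixes V_0 = 15 V.
KCL at each unknown node (sum of currents leaving = 0; resistances in Ω):
  Node 1: (V_1 - 15)/60 + (V_1 - 0)/50 = 0
Collecting terms: 0.03667 × V_1 = 0.25  =>  V_1 = 6.818 V
I_R1 = (V_0 - V_1)/R1 = (15 - 6.818)/60 = 0.1364 A
P_R1 = I_R1² × R1 = (0.1364)² × 60 = 1.116 W

Final answer: 1.116 W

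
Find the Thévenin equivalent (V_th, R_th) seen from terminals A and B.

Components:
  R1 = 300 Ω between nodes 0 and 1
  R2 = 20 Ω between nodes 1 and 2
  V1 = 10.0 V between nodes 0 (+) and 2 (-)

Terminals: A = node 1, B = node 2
Step 1 — V_th is the open-circuit voltage V_A - V_B (nothing connected across the terminals).
Nodal analysis, taking node 2 as the 0 V reference.
Source V1 fixes V_0 = 10 V.
KCL at each unknown node (sum of currents leaving = 0; resistances in Ω):
  Node 1: (V_1 - 10)/300 + (V_1 - 0)/20 = 0
Collecting terms: 0.05333 × V_1 = 0.03333  =>  V_1 = 0.625 V
V_th = V_1 - V_2 = 0.625 - 0 = 0.625 V
Step 2 — R_th: zero the source — replace V1 by a short circuit (node 2 merges into node 0) — and find the resistance seen between A (node 1) and B (node 0).
Reduce the network between node 1 (A) and node 0 (B) by series/parallel combination:
  Rp1 = R1 ‖ R2 (parallel, both between nodes 0 and 1) = 1/(1/300 + 1/20) = 18.75 Ω
R_th = 18.75 Ω

Final answer: V_th = 0.625 V, R_th = 18.75 Ω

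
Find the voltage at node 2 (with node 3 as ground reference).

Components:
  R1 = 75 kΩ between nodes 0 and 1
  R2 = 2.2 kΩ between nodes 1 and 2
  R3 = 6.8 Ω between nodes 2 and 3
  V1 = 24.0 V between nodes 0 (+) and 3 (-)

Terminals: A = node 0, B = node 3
Nodal analysis, taking node 3 as the 0 V reference.
Source V1 fixes V_0 = 24 V.
KCL at each unknown node (sum of currents leaving = 0; resistances in Ω):
  Node 1: (V_1 - 24)/75000 + (V_1 - V_2)/2200 = 0
  Node 2: (V_2 - V_1)/2200 + (V_2 - 0)/6.8 = 0
Collecting terms (coefficients in siemens):
  0.0004679·V_1 - 0.0004545·V_2 = 0.00032
  0.1475·V_2 - 0.0004545·V_1 = 0
Determinant D = (0.0004679)(0.1475) - (-0.0004545)(-0.0004545) = 0.00006881
V_1 = [(0.00032)(0.1475) - (-0.0004545)(0)]/D = 0.686 V
V_2 = [(0.0004679)(0) - (0.00032)(-0.0004545)]/D = 0.002114 V
The requested potential is V_2 = 0.002114 V.

Final answer: V_2 = 0.002114 V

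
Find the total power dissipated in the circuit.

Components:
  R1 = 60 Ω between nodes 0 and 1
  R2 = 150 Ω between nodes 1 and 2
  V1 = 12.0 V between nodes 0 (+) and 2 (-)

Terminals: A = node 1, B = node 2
Nodal analysis, taking node 2 as the 0 V reference.
Source V1 fixes V_0 = 12 V.
KCL at each unknown node (sum of currents leaving = 0; resistances in Ω):
  Node 1: (V_1 - 12)/60 + (V_1 - 0)/150 = 0
Collecting terms: 0.02333 × V_1 = 0.2  =>  V_1 = 8.571 V
Power in each resistor, P = (ΔV)²/R:
  P_R1 = (12 - 8.571)²/60 = 0.1959 W
  P_R2 = (8.571 - 0)²/150 = 0.4898 W
P_total = P_R1 + P_R2 = 0.6857 W

Final answer: 0.6857 W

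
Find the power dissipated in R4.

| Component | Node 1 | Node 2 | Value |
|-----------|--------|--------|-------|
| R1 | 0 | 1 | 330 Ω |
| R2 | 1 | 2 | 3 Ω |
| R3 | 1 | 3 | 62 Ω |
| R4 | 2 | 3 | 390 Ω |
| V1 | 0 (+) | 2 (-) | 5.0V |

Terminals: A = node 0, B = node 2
Nodal analysis, taking node 2 as the 0 V reference.
Source V1 fixes V_0 = 5 V.
KCL at each unknown node (sum of currents leaving = 0; resistances in Ω):
  Node 1: (V_1 - 5)/330 + (V_1 - 0)/3 + (V_1 - V_3)/62 = 0
  Node 3: (V_3 - V_1)/62 + (V_3 - 0)/390 = 0
Collecting terms (coefficients in siemens):
  0.3525·V_1 - 0.01613·V_3 = 0.01515
  0.01869·V_3 - 0.01613·V_1 = 0
Determinant D = (0.3525)(0.01869) - (-0.01613)(-0.01613) = 0.006329
V_1 = [(0.01515)(0.01869) - (-0.01613)(0)]/D = 0.04475 V
V_3 = [(0.3525)(0) - (0.01515)(-0.01613)]/D = 0.03861 V
I_R4 = (V_2 - V_3)/R4 = (0 - 0.03861)/390 = -0.00009901 A
P_R4 = I_R4² × R4 = (-0.00009901)² × 390 = 0.000003823 W

Final answer: 3.823e-06 W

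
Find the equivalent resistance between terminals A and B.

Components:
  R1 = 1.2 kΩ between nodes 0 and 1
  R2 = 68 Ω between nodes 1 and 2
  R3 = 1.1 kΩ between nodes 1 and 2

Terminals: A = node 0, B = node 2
Reduce the network between node 0 (A) and node 2 (B) by series/parallel combination:
  Rp1 = R2 ‖ R3 (parallel, both between nodes 1 and 2) = 1/(1/68 + 1/1100) = 64.04 Ω
  Rs1 = R1 + Rp1 (series, joined only at node 1) = 1200 + 64.04 = 1264 Ω
R_eq = 1.264 kΩ

Final answer: 1.264 kΩ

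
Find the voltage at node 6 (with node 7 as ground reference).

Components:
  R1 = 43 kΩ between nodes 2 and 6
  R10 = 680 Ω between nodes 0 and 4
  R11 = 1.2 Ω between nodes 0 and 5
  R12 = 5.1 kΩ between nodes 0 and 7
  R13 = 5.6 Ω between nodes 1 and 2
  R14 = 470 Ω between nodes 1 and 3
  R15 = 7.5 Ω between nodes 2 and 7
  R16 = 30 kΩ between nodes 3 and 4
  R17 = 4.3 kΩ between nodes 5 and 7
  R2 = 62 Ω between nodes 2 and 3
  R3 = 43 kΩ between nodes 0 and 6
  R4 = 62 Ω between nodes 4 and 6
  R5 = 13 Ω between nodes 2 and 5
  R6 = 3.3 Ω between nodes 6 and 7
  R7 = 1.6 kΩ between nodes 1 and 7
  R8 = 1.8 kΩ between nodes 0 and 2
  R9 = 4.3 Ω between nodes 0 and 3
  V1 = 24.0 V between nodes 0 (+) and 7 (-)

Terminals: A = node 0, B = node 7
Nodal analysis, taking node 7 as the 0 V reference.
Source V1 fixes V_0 = 24 V.
KCL at each unknown node (sum of currents leaving = 0; resistances in Ω):
  Node 1: (V_1 - 0)/1600 + (V_1 - V_2)/5.6 + (V_1 - V_3)/470 = 0
  Node 2: (V_2 - V_6)/43000 + (V_2 - V_3)/62 + (V_2 - V_5)/13 + (V_2 - 24)/1800 + (V_2 - V_1)/5.6 + (V_2 - 0)/7.5 = 0
  Node 3: (V_3 - V_2)/62 + (V_3 - 24)/4.3 + (V_3 - V_1)/470 + (V_3 - V_4)/30000 = 0
  Node 4: (V_4 - V_6)/62 + (V_4 - 24)/680 + (V_4 - V_3)/30000 = 0
  Node 5: (V_5 - V_2)/13 + (V_5 - 24)/1.2 + (V_5 - 0)/4300 = 0
  Node 6: (V_6 - V_2)/43000 + (V_6 - 24)/43000 + (V_6 - V_4)/62 + (V_6 - 0)/3.3 = 0
Collecting terms (coefficients in siemens):
  0.1813·V_1 - 0.1786·V_2 - 0.002128·V_3 = 0
  0.4055·V_2 - 0.1786·V_1 - 0.01613·V_3 - 0.07692·V_5 - 0.00002326·V_6 = 0.01333
  0.2508·V_3 - 0.002128·V_1 - 0.01613·V_2 - 0.00003333·V_4 = 5.581
  0.01763·V_4 - 0.00003333·V_3 - 0.01613·V_6 = 0.03529
  0.9105·V_5 - 0.07692·V_2 = 20
  0.3192·V_6 - 0.00002326·V_2 - 0.01613·V_4 = 0.0005581
Solving these 6 simultaneous equations (Gaussian elimination) gives:
  V_1 = 9.629 V, V_2 = 9.504 V, V_3 = 22.94 V, V_4 = 2.146 V
  V_5 = 22.77 V, V_6 = 0.1109 V
The requested potential is V_6 = 0.1109 V.

Final answer: V_6 = 0.1109 V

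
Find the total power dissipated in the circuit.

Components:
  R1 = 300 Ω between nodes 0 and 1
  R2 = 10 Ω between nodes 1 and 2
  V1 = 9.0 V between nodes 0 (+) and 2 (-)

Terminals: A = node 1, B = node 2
Nodal analysis, taking node 2 as the 0 V reference.
Source V1 fixes V_0 = 9 V.
KCL at each unknown node (sum of currents leaving = 0; resistances in Ω):
  Node 1: (V_1 - 9)/300 + (V_1 - 0)/10 = 0
Collecting terms: 0.1033 × V_1 = 0.03  =>  V_1 = 0.2903 V
Power in each resistor, P = (ΔV)²/R:
  P_R1 = (9 - 0.2903)²/300 = 0.2529 W
  P_R2 = (0.2903 - 0)²/10 = 0.008429 W
P_total = P_R1 + P_R2 = 0.2613 W

Final answer: 0.2613 W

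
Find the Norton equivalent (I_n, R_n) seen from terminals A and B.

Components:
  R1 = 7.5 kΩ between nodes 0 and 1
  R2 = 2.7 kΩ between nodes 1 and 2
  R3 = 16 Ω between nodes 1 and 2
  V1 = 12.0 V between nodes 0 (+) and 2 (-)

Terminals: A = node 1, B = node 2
Find the Thévenin equivalent first; then I_n = V_th/R_th and R_n = R_th.
Step 1 — V_th is the open-circuit voltage V_A - V_B (nothing connected across the terminals).
Nodal analysis, taking node 2 as the 0 V reference.
Source V1 fixes V_0 = 12 V.
KCL at each unknown node (sum of currents leaving = 0; resistances in Ω):
  Node 1: (V_1 - 12)/7500 + (V_1 - 0)/2700 + (V_1 - 0)/16 = 0
Collecting terms: 0.063 × V_1 = 0.0016  =>  V_1 = 0.0254 V
V_th = V_1 - V_2 = 0.0254 - 0 = 0.0254 V
Step 2 — R_th: zero the source — replace V1 by a short circuit (node 2 merges into node 0) — and find the resistance seen between A (node 1) and B (node 0).
Reduce the network between node 1 (A) and node 0 (B) by series/parallel combination:
  Rp1 = R1 ‖ R2 ‖ R3 (parallel, all between nodes 0 and 1) = 1/(1/7500 + 1/2700 + 1/16) = 15.87 Ω
R_th = 15.87 Ω
I_n = V_th/R_th = 0.0254/15.87 = 0.0016 A, and R_n = R_th = 15.87 Ω

Final answer: I_n = 0.0016 A, R_n = 15.87 Ω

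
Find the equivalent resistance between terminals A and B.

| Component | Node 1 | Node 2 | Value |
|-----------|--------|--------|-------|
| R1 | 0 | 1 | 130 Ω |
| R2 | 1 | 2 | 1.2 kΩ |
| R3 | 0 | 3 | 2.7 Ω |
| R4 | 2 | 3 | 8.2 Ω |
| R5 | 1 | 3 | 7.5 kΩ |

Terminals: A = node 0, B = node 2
The network is not a plain series/parallel combination. Inject a 1 A test current into terminal A (node 0) and return it from terminal B (node 2); then R_eq = V_A / (1 A).
Nodal analysis, taking node 2 as the 0 V reference.
Current source I_test pushes 1 A into node 0 and draws it out of node 2.
KCL at each unknown node (sum of currents leaving = 0; resistances in Ω):
  Node 0: (V_0 - V_1)/130 + (V_0 - V_3)/2.7 - 1 = 0
  Node 1: (V_1 - V_0)/130 + (V_1 - 0)/1200 + (V_1 - V_3)/7500 = 0
  Node 3: (V_3 - V_0)/2.7 + (V_3 - V_1)/7500 + (V_3 - 0)/8.2 = 0
Collecting terms (coefficients in siemens):
  0.3781·V_0 - 0.007692·V_1 - 0.3704·V_3 = 1
  0.008659·V_1 - 0.007692·V_0 - 0.0001333·V_3 = 0
  0.4925·V_3 - 0.3704·V_0 - 0.0001333·V_1 = 0
Solving these 3 simultaneous equations (Gaussian elimination) gives:
  V_0 = 10.81 V, V_1 = 9.729 V, V_3 = 8.134 V
R_eq = V_0 / 1 A = 10.81 Ω

Final answer: 10.81 Ω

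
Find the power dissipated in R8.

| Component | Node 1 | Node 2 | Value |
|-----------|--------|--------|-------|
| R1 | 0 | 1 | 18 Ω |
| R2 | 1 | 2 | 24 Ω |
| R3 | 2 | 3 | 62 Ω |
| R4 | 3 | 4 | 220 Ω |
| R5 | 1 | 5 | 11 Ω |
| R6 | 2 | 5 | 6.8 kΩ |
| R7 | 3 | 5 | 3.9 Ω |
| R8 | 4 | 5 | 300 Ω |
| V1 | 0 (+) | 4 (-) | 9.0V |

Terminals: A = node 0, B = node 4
Nodal analysis, taking node 4 as the 0 V reference.
Source V1 fixes V_0 = 9 V.
KCL at each unknown node (sum of currents leaving = 0; resistances in Ω):
  Node 1: (V_1 - 9)/18 + (V_1 - V_2)/24 + (V_1 - V_5)/11 = 0
  Node 2: (V_2 - V_1)/24 + (V_2 - V_3)/62 + (V_2 - V_5)/6800 = 0
  Node 3: (V_3 - V_2)/62 + (V_3 - 0)/220 + (V_3 - V_5)/3.9 = 0
  Node 5: (V_5 - V_1)/11 + (V_5 - V_2)/6800 + (V_5 - V_3)/3.9 + (V_5 - 0)/300 = 0
Collecting terms (coefficients in siemens):
  0.1881·V_1 - 0.04167·V_2 - 0.09091·V_5 = 0.5
  0.05794·V_2 - 0.04167·V_1 - 0.01613·V_3 - 0.0001471·V_5 = 0
  0.2771·V_3 - 0.01613·V_2 - 0.2564·V_5 = 0
  0.3508·V_5 - 0.09091·V_1 - 0.0001471·V_2 - 0.2564·V_3 = 0
Solving these 4 simultaneous equations (Gaussian elimination) gives:
  V_1 = 7.958 V, V_2 = 7.775 V, V_3 = 7.305 V, V_5 = 7.405 V
I_R8 = (V_4 - V_5)/R8 = (0 - 7.405)/300 = -0.02468 A
P_R8 = I_R8² × R8 = (-0.02468)² × 300 = 0.1828 W

Final answer: 0.1828 W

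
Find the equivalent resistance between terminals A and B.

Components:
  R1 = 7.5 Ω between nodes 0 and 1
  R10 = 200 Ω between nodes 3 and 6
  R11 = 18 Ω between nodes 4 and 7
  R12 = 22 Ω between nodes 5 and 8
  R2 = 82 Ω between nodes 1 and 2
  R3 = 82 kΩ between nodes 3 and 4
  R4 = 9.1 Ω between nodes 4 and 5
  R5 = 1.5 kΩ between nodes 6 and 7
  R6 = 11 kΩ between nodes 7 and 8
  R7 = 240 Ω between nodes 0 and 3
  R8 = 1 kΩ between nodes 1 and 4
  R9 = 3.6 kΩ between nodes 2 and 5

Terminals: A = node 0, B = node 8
The network is not a plain series/parallel combination. Inject a 1 A test current into terminal A (node 0) and return it from terminal B (node 8); then R_eq = V_A / (1 A).
Nodal analysis, taking node 8 as the 0 V reference.
Current source I_test pushes 1 A into node 0 and draws it out of node 8.
KCL at each unknown node (sum of currents leaving = 0; resistances in Ω):
  Node 0: (V_0 - V_1)/7.5 + (V_0 - V_3)/240 - 1 = 0
  Node 1: (V_1 - V_0)/7.5 + (V_1 - V_2)/82 + (V_1 - V_4)/1000 = 0
  Node 2: (V_2 - V_1)/82 + (V_2 - V_5)/3600 = 0
  Node 3: (V_3 - V_0)/240 + (V_3 - V_4)/82000 + (V_3 - V_6)/200 = 0
  Node 4: (V_4 - V_1)/1000 + (V_4 - V_3)/82000 + (V_4 - V_5)/9.1 + (V_4 - V_7)/18 = 0
  Node 5: (V_5 - V_2)/3600 + (V_5 - V_4)/9.1 + (V_5 - 0)/22 = 0
  Node 6: (V_6 - V_3)/200 + (V_6 - V_7)/1500 = 0
  Node 7: (V_7 - V_4)/18 + (V_7 - V_6)/1500 + (V_7 - 0)/11000 = 0
Collecting terms (coefficients in siemens):
  0.1375·V_0 - 0.1333·V_1 - 0.004167·V_3 = 1
  0.1465·V_1 - 0.1333·V_0 - 0.0122·V_2 - 0.001·V_4 = 0
  0.01247·V_2 - 0.0122·V_1 - 0.0002778·V_5 = 0
  0.009179·V_3 - 0.004167·V_0 - 0.0000122·V_4 - 0.005·V_6 = 0
  0.1665·V_4 - 0.001·V_1 - 0.0000122·V_3 - 0.1099·V_5 - 0.05556·V_7 = 0
  0.1556·V_5 - 0.0002778·V_2 - 0.1099·V_4 = 0
  0.005667·V_6 - 0.005·V_3 - 0.0006667·V_7 = 0
  0.05631·V_7 - 0.05556·V_4 - 0.0006667·V_6 = 0
Solving these 8 simultaneous equations (Gaussian elimination) gives:
  V_0 = 590.3 V, V_1 = 585 V, V_2 = 572.5 V, V_3 = 520.3 V
  V_4 = 29.61 V, V_5 = 21.93 V, V_6 = 463.2 V, V_7 = 34.7 V
R_eq = V_0 / 1 A = 590.3 Ω

Final answer: 590.3 Ω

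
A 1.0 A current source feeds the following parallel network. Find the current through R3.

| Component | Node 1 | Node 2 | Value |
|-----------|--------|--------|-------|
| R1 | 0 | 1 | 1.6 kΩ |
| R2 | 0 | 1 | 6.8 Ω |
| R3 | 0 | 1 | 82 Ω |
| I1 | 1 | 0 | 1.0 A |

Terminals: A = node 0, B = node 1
All resistors sit directly between nodes 0 and 1, so they are in parallel and share one voltage V; the full source current 1 A splits among them.
1/R_par = 1/1600 + 1/6.8 + 1/82 = 0.1599 S  =>  R_par = 6.255 Ω
V = I × R_par = 1 × 6.255 = 6.255 V
I_R3 = V/R3 = 6.255/82 = 0.07628 A

Final answer: 0.07628 A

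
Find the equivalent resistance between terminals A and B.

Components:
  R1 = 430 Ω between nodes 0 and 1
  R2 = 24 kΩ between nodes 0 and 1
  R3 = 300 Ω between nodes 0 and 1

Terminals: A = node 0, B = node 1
Reduce the network between node 0 (A) and node 1 (B) by series/parallel combination:
  Rp1 = R1 ‖ R2 ‖ R3 (parallel, all between nodes 0 and 1) = 1/(1/430 + 1/24000 + 1/300) = 175.4 Ω
R_eq = 175.4 Ω

Final answer: 175.4 Ω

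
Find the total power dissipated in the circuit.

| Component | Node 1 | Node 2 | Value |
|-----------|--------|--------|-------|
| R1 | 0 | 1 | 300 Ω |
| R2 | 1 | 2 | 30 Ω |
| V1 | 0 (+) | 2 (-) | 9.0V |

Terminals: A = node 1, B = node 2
Nodal analysis, taking node 2 as the 0 V reference.
Source V1 fixes V_0 = 9 V.
KCL at each unknown node (sum of currents leaving = 0; resistances in Ω):
  Node 1: (V_1 - 9)/300 + (V_1 - 0)/30 = 0
Collecting terms: 0.03667 × V_1 = 0.03  =>  V_1 = 0.8182 V
Power in each resistor, P = (ΔV)²/R:
  P_R1 = (9 - 0.8182)²/300 = 0.2231 W
  P_R2 = (0.8182 - 0)²/30 = 0.02231 W
P_total = P_R1 + P_R2 = 0.2455 W

Final answer: 0.2455 W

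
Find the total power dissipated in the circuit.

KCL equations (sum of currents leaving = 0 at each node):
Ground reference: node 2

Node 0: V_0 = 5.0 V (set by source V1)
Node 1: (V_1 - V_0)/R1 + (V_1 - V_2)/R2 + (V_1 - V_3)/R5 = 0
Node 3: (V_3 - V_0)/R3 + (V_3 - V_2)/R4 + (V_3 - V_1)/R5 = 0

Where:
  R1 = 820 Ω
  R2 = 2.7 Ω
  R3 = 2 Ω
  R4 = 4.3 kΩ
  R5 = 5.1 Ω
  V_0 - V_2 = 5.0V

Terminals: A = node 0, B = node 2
Nodal analysis, taking node 2 as the 0 V reference.
Source V1 fixes V_0 = 5 V.
KCL at each unknown node (sum of currents leaving = 0; resistances in Ω):
  Node 1: (V_1 - 5)/820 + (V_1 - 0)/2.7 + (V_1 - V_3)/5.1 = 0
  Node 3: (V_3 - 5)/2 + (V_3 - 0)/4300 + (V_3 - V_1)/5.1 = 0
Collecting terms (coefficients in siemens):
  0.5677·V_1 - 0.1961·V_3 = 0.006098
  0.6963·V_3 - 0.1961·V_1 = 2.5
Determinant D = (0.5677)(0.6963) - (-0.1961)(-0.1961) = 0.3568
V_1 = [(0.006098)(0.6963) - (-0.1961)(2.5)]/D = 1.386 V
V_3 = [(0.5677)(2.5) - (0.006098)(-0.1961)]/D = 3.981 V
Power in each resistor, P = (ΔV)²/R:
  P_R1 = (5 - 1.386)²/820 = 0.01593 W
  P_R2 = (1.386 - 0)²/2.7 = 0.7111 W
  P_R3 = (5 - 3.981)²/2 = 0.5196 W
  P_R4 = (0 - 3.981)²/4300 = 0.003685 W
  P_R5 = (1.386 - 3.981)²/5.1 = 1.32 W
P_total = P_R1 + P_R2 + P_R3 + P_R4 + P_R5 = 2.571 W

Final answer: 2.571 W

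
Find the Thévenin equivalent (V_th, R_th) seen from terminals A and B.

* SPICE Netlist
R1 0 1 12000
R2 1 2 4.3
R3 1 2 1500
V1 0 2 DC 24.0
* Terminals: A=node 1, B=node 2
Step 1 — V_th is the open-circuit voltage V_A - V_B (nothing connected across the terminals).
Nodal analysis, taking node 2 as the 0 V reference.
Source V1 fixes V_0 = 24 V.
KCL at each unknown node (sum of currents leaving = 0; resistances in Ω):
  Node 1: (V_1 - 24)/12000 + (V_1 - 0)/4.3 + (V_1 - 0)/1500 = 0
Collecting terms: 0.2333 × V_1 = 0.002  =>  V_1 = 0.008572 V
V_th = V_1 - V_2 = 0.008572 - 0 = 0.008572 V
Step 2 — R_th: zero the source — replace V1 by a short circuit (node 2 merges into node 0) — and find the resistance seen between A (node 1) and B (node 0).
Reduce the network between node 1 (A) and node 0 (B) by series/parallel combination:
  Rp1 = R1 ‖ R2 ‖ R3 (parallel, all between nodes 0 and 1) = 1/(1/12000 + 1/4.3 + 1/1500) = 4.286 Ω
R_th = 4.286 Ω

Final answer: V_th = 0.008572 V, R_th = 4.286 Ω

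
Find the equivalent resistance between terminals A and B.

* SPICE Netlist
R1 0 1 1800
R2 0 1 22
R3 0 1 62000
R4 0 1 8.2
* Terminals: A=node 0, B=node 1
Reduce the network between node 0 (A) and node 1 (B) by series/parallel combination:
  Rp1 = R1 ‖ R2 ‖ R3 ‖ R4 (parallel, all between nodes 0 and 1) = 1/(1/1800 + 1/22 + 1/62000 + 1/8.2) = 5.953 Ω
R_eq = 5.953 Ω

Final answer: 5.953 Ω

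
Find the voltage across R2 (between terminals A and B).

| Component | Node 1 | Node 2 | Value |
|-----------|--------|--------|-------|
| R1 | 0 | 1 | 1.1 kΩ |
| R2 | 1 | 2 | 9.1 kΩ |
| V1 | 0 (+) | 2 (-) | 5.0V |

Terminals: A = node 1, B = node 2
R1 and R2 are in series across V1 (node 0 → node 1 → node 2), and the output A–B is taken across R2, so this is a voltage divider.
Series current: I = V1/(R1 + R2) = 5/(1100 + 9100) = 5/10200 = 0.0004902 A
V_R2 = I × R2 = V1 × R2/(R1 + R2) = 5 × 9100/10200 = 4.461 V

Final answer: 4.461 V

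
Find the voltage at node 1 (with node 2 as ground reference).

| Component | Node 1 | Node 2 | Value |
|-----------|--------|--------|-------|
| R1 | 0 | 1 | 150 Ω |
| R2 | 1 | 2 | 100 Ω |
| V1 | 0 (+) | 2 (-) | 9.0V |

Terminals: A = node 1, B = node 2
Nodal analysis, taking node 2 as the 0 V reference.
Source V1 fixes V_0 = 9 V.
KCL at each unknown node (sum of currents leaving = 0; resistances in Ω):
  Node 1: (V_1 - 9)/150 + (V_1 - 0)/100 = 0
Collecting terms: 0.01667 × V_1 = 0.06  =>  V_1 = 3.6 V
The requested potential is V_1 = 3.6 V.

Final answer: V_1 = 3.6 V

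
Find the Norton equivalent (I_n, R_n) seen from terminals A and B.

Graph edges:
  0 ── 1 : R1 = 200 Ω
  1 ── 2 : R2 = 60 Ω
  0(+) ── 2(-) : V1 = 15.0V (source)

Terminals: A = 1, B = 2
Find the Thévenin equivalent first; then I_n = V_th/R_th and R_n = R_th.
Step 1 — V_th is the open-circuit voltage V_A - V_B (nothing connected across the terminals).
Nodal analysis, taking node 2 as the 0 V reference.
Source V1 fixes V_0 = 15 V.
KCL at each unknown node (sum of currents leaving = 0; resistances in Ω):
  Node 1: (V_1 - 15)/200 + (V_1 - 0)/60 = 0
Collecting terms: 0.02167 × V_1 = 0.075  =>  V_1 = 3.462 V
V_th = V_1 - V_2 = 3.462 - 0 = 3.462 V
Step 2 — R_th: zero the source — replace V1 by a short circuit (node 2 merges into node 0) — and find the resistance seen between A (node 1) and B (node 0).
Reduce the network between node 1 (A) and node 0 (B) by series/parallel combination:
  Rp1 = R1 ‖ R2 (parallel, both between nodes 0 and 1) = 1/(1/200 + 1/60) = 46.15 Ω
R_th = 46.15 Ω
I_n = V_th/R_th = 3.462/46.15 = 0.075 A, and R_n = R_th = 46.15 Ω

Final answer: I_n = 0.075 A, R_n = 46.15 Ω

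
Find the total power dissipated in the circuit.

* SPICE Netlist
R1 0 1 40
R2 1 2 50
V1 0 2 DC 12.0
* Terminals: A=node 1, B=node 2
Nodal analysis, taking node 2 as the 0 V reference.
Source V1 fixes V_0 = 12 V.
KCL at each unknown node (sum of currents leaving = 0; resistances in Ω):
  Node 1: (V_1 - 12)/40 + (V_1 - 0)/50 = 0
Collecting terms: 0.045 × V_1 = 0.3  =>  V_1 = 6.667 V
Power in each resistor, P = (ΔV)²/R:
  P_R1 = (12 - 6.667)²/40 = 0.7111 W
  P_R2 = (6.667 - 0)²/50 = 0.8889 W
P_total = P_R1 + P_R2 = 1.6 W

Final answer: 1.6 W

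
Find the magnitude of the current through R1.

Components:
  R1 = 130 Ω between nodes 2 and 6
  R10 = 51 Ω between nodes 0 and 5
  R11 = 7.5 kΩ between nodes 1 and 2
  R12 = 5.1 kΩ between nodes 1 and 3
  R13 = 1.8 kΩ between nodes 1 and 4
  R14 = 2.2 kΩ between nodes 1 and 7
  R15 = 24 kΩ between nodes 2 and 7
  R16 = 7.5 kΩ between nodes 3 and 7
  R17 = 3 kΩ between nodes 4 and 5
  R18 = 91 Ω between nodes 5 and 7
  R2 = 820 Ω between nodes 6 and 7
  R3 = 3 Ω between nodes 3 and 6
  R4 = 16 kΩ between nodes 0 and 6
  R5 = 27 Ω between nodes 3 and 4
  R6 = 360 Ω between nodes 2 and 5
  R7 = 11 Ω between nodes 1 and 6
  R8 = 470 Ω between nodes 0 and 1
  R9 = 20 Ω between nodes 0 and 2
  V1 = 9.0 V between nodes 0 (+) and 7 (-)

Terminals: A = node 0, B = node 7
Nodal analysis, taking node 7 as the 0 V reference.
Source V1 fixes V_0 = 9 V.
KCL at each unknown node (sum of currents leaving = 0; resistances in Ω):
  Node 1: (V_1 - V_6)/11 + (V_1 - 9)/470 + (V_1 - V_2)/7500 + (V_1 - V_3)/5100 + (V_1 - V_4)/1800 + (V_1 - 0)/2200 = 0
  Node 2: (V_2 - V_6)/130 + (V_2 - V_5)/360 + (V_2 - 9)/20 + (V_2 - V_1)/7500 + (V_2 - 0)/24000 = 0
  Node 3: (V_3 - V_6)/3 + (V_3 - V_4)/27 + (V_3 - V_1)/5100 + (V_3 - 0)/7500 = 0
  Node 4: (V_4 - V_3)/27 + (V_4 - V_1)/1800 + (V_4 - V_5)/3000 = 0
  Node 5: (V_5 - V_2)/360 + (V_5 - 9)/51 + (V_5 - V_4)/3000 + (V_5 - 0)/91 = 0
  Node 6: (V_6 - V_2)/130 + (V_6 - 0)/820 + (V_6 - V_3)/3 + (V_6 - 9)/16000 + (V_6 - V_1)/11 = 0
Collecting terms (coefficients in siemens):
  0.09438·V_1 - 0.0001333·V_2 - 0.0001961·V_3 - 0.0005556·V_4 - 0.09091·V_6 = 0.01915
  0.06065·V_2 - 0.0001333·V_1 - 0.002778·V_5 - 0.007692·V_6 = 0.45
  0.3707·V_3 - 0.0001961·V_1 - 0.03704·V_4 - 0.3333·V_6 = 0
  0.03793·V_4 - 0.0005556·V_1 - 0.03704·V_3 - 0.0003333·V_5 = 0
  0.03371·V_5 - 0.002778·V_2 - 0.0003333·V_4 = 0.1765
  0.4332·V_6 - 0.09091·V_1 - 0.007692·V_2 - 0.3333·V_3 = 0.0005625
Solving these 6 simultaneous equations (Gaussian elimination) gives:
  V_1 = 7.355 V, V_2 = 8.645 V, V_3 = 7.347 V, V_4 = 7.335 V
  V_5 = 6.02 V, V_6 = 7.351 V
I_R1 = (V_2 - V_6)/R1 = (8.645 - 7.351)/130 = 0.00995 A
|I_R1| = 0.00995 A

Final answer: |I_R1| = 0.00995 A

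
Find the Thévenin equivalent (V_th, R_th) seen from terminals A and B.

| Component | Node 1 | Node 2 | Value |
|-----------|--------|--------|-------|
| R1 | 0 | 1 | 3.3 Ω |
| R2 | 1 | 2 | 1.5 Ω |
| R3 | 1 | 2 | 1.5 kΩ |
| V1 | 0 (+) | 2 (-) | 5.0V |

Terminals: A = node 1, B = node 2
Step 1 — V_th is the open-circuit voltage V_A - V_B (nothing connected across the terminals).
Nodal analysis, taking node 2 as the 0 V reference.
Source V1 fixes V_0 = 5 V.
KCL at each unknown node (sum of currents leaving = 0; resistances in Ω):
  Node 1: (V_1 - 5)/3.3 + (V_1 - 0)/1.5 + (V_1 - 0)/1500 = 0
Collecting terms: 0.9704 × V_1 = 1.515  =>  V_1 = 1.561 V
V_th = V_1 - V_2 = 1.561 - 0 = 1.561 V
Step 2 — R_th: zero the source — replace V1 by a short circuit (node 2 merges into node 0) — and find the resistance seen between A (node 1) and B (node 0).
Reduce the network between node 1 (A) and node 0 (B) by series/parallel combination:
  Rp1 = R1 ‖ R2 ‖ R3 (parallel, all between nodes 0 and 1) = 1/(1/3.3 + 1/1.5 + 1/1500) = 1.031 Ω
R_th = 1.031 Ω

Final answer: V_th = 1.561 V, R_th = 1.031 Ω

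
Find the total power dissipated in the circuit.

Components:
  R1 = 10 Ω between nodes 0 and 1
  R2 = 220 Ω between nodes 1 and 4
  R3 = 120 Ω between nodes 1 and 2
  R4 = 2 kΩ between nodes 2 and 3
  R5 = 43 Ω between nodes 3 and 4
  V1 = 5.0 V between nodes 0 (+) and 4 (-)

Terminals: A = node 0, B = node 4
Nodal analysis, taking node 4 as the 0 V reference.
Source V1 fixes V_0 = 5 V.
KCL at each unknown node (sum of currents leaving = 0; resistances in Ω):
  Node 1: (V_1 - 5)/10 + (V_1 - 0)/220 + (V_1 - V_2)/120 = 0
  Node 2: (V_2 - V_1)/120 + (V_2 - V_3)/2000 = 0
  Node 3: (V_3 - V_2)/2000 + (V_3 - 0)/43 = 0
Collecting terms (coefficients in siemens):
  0.1129·V_1 - 0.008333·V_2 = 0.5
  0.008833·V_2 - 0.008333·V_1 - 0.0005·V_3 = 0
  0.02376·V_3 - 0.0005·V_2 = 0
Solving these 3 simultaneous equations (Gaussian elimination) gives:
  V_1 = 4.762 V, V_2 = 4.497 V, V_3 = 0.09466 V
Power in each resistor, P = (ΔV)²/R:
  P_R1 = (5 - 4.762)²/10 = 0.005686 W
  P_R2 = (4.762 - 0)²/220 = 0.1031 W
  P_R3 = (4.762 - 4.497)²/120 = 0.0005815 W
  P_R4 = (4.497 - 0.09466)²/2000 = 0.009692 W
  P_R5 = (0.09466 - 0)²/43 = 0.0002084 W
P_total = P_R1 + P_R2 + P_R3 + P_R4 + P_R5 = 0.1192 W

Final answer: 0.1192 W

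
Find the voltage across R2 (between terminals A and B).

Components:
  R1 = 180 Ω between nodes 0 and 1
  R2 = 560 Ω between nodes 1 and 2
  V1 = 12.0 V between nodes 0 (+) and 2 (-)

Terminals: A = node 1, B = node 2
R1 and R2 are in series across V1 (node 0 → node 1 → node 2), and the output A–B is taken across R2, so this is a voltage divider.
Series current: I = V1/(R1 + R2) = 12/(180 + 560) = 12/740 = 0.01622 A
V_R2 = I × R2 = V1 × R2/(R1 + R2) = 12 × 560/740 = 9.081 V

Final answer: 9.081 V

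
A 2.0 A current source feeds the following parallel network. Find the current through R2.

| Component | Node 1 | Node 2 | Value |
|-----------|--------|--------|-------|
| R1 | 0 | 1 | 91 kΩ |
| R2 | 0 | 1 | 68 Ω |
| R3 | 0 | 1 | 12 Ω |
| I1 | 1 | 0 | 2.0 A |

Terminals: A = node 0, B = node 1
All resistors sit directly between nodes 0 and 1, so they are in parallel and share one voltage V; the full source current 2 A splits among them.
1/R_par = 1/91000 + 1/68 + 1/12 = 0.09805 S  =>  R_par = 10.2 Ω
V = I × R_par = 2 × 10.2 = 20.4 V
I_R2 = V/R2 = 20.4/68 = 0.3 A

Final answer: 0.3 A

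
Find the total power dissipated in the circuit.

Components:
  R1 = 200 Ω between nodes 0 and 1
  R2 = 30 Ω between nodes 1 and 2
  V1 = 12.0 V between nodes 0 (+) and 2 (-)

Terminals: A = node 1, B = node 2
Nodal analysis, taking node 2 as the 0 V reference.
Source V1 fixes V_0 = 12 V.
KCL at each unknown node (sum of currents leaving = 0; resistances in Ω):
  Node 1: (V_1 - 12)/200 + (V_1 - 0)/30 = 0
Collecting terms: 0.03833 × V_1 = 0.06  =>  V_1 = 1.565 V
Power in each resistor, P = (ΔV)²/R:
  P_R1 = (12 - 1.565)²/200 = 0.5444 W
  P_R2 = (1.565 - 0)²/30 = 0.08166 W
P_total = P_R1 + P_R2 = 0.6261 W

Final answer: 0.6261 W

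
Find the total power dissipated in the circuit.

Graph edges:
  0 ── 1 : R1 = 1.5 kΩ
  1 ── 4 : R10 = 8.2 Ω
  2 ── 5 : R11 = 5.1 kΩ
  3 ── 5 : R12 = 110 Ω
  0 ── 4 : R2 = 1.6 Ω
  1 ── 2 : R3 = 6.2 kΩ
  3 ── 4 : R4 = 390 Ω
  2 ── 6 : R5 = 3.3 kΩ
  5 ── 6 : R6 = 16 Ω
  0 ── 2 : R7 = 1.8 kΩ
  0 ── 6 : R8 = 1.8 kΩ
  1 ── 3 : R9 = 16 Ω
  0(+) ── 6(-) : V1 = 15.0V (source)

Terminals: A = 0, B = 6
Nodal analysis, taking node 6 as the 0 V reference.
Source V1 fixes V_0 = 15 V.
KCL at each unknown node (sum of currents leaving = 0; resistances in Ω):
  Node 1: (V_1 - 15)/1500 + (V_1 - V_2)/6200 + (V_1 - V_3)/16 + (V_1 - V_4)/8.2 = 0
  Node 2: (V_2 - V_1)/6200 + (V_2 - 0)/3300 + (V_2 - 15)/1800 + (V_2 - V_5)/5100 = 0
  Node 3: (V_3 - V_4)/390 + (V_3 - V_1)/16 + (V_3 - V_5)/110 = 0
  Node 4: (V_4 - 15)/1.6 + (V_4 - V_3)/390 + (V_4 - V_1)/8.2 = 0
  Node 5: (V_5 - 0)/16 + (V_5 - V_2)/5100 + (V_5 - V_3)/110 = 0
Collecting terms (coefficients in siemens):
  0.1853·V_1 - 0.0001613·V_2 - 0.0625·V_3 - 0.122·V_4 = 0.01
  0.001216·V_2 - 0.0001613·V_1 - 0.0001961·V_5 = 0.008333
  0.07416·V_3 - 0.0625·V_1 - 0.002564·V_4 - 0.009091·V_5 = 0
  0.7495·V_4 - 0.122·V_1 - 0.002564·V_3 = 9.375
  0.07179·V_5 - 0.0001961·V_2 - 0.009091·V_3 = 0
Solving these 5 simultaneous equations (Gaussian elimination) gives:
  V_1 = 14.07 V, V_2 = 8.98 V, V_3 = 12.57 V, V_4 = 14.84 V
  V_5 = 1.616 V
Power in each resistor, P = (ΔV)²/R:
  P_R1 = (15 - 14.07)²/1500 = 0.0005767 W
  P_R2 = (15 - 14.84)²/1.6 = 0.01593 W
  P_R3 = (14.07 - 8.98)²/6200 = 0.004178 W
  P_R4 = (12.57 - 14.84)²/390 = 0.01322 W
  P_R5 = (8.98 - 0)²/3300 = 0.02444 W
  P_R6 = (1.616 - 0)²/16 = 0.1633 W
  P_R7 = (15 - 8.98)²/1800 = 0.02013 W
  P_R8 = (15 - 0)²/1800 = 0.125 W
  P_R9 = (14.07 - 12.57)²/16 = 0.1406 W
  P_R10 = (14.07 - 14.84)²/8.2 = 0.07239 W
  P_R11 = (8.98 - 1.616)²/5100 = 0.01063 W
  P_R12 = (12.57 - 1.616)²/110 = 1.091 W
P_total = P_R1 + P_R2 + P_R3 + P_R4 + P_R5 + P_R6 + P_R7 + P_R8 + P_R9 + P_R10 + P_R11 + P_R12 = 1.681 W

Final answer: 1.681 W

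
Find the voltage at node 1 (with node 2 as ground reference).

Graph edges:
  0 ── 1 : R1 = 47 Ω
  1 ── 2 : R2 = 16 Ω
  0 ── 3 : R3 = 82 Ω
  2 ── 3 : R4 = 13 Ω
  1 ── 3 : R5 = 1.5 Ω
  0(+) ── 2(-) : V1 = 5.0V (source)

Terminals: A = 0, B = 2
Nodal analysis, taking node 2 as the 0 V reference.
Source V1 fixes V_0 = 5 V.
KCL at each unknown node (sum of currents leaving = 0; resistances in Ω):
  Node 1: (V_1 - 5)/47 + (V_1 - 0)/16 + (V_1 - V_3)/1.5 = 0
  Node 3: (V_3 - 5)/82 + (V_3 - 0)/13 + (V_3 - V_1)/1.5 = 0
Collecting terms (coefficients in siemens):
  0.7504·V_1 - 0.6667·V_3 = 0.1064
  0.7558·V_3 - 0.6667·V_1 = 0.06098
Determinant D = (0.7504)(0.7558) - (-0.6667)(-0.6667) = 0.1227
V_1 = [(0.1064)(0.7558) - (-0.6667)(0.06098)]/D = 0.9863 V
V_3 = [(0.7504)(0.06098) - (0.1064)(-0.6667)]/D = 0.9507 V
The requested potential is V_1 = 0.9863 V.

Final answer: V_1 = 0.9863 V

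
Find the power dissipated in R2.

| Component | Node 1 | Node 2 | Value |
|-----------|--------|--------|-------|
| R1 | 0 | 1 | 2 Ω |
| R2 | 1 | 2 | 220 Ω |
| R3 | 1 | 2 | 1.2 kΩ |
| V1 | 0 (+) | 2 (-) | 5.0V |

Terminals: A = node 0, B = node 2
Nodal analysis, taking node 2 as the 0 V reference.
Source V1 fixes V_0 = 5 V.
KCL at each unknown node (sum of currents leaving = 0; resistances in Ω):
  Node 1: (V_1 - 5)/2 + (V_1 - 0)/220 + (V_1 - 0)/1200 = 0
Collecting terms: 0.5054 × V_1 = 2.5  =>  V_1 = 4.947 V
I_R2 = (V_1 - V_2)/R2 = (4.947 - 0)/220 = 0.02249 A
P_R2 = I_R2² × R2 = (0.02249)² × 220 = 0.1112 W

Final answer: 0.1112 W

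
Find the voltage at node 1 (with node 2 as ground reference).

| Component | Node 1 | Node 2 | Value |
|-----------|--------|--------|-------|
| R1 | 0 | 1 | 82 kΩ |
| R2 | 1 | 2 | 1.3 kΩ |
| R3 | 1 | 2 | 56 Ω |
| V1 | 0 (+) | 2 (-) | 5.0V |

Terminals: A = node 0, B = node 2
Nodal analysis, taking node 2 as the 0 V reference.
Source V1 fixes V_0 = 5 V.
KCL at each unknown node (sum of currents leaving = 0; resistances in Ω):
  Node 1: (V_1 - 5)/82000 + (V_1 - 0)/1300 + (V_1 - 0)/56 = 0
Collecting terms: 0.01864 × V_1 = 0.00006098  =>  V_1 = 0.003271 V
The requested potential is V_1 = 0.003271 V.

Final answer: V_1 = 0.003271 V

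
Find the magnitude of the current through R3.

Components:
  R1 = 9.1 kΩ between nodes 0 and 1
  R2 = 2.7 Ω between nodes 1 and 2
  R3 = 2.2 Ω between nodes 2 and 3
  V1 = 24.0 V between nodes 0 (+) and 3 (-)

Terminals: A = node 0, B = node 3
Nodal analysis, taking node 3 as the 0 V reference.
Source V1 fixes V_0 = 24 V.
KCL at each unknown node (sum of currents leaving = 0; resistances in Ω):
  Node 1: (V_1 - 24)/9100 + (V_1 - V_2)/2.7 = 0
  Node 2: (V_2 - V_1)/2.7 + (V_2 - 0)/2.2 = 0
Collecting terms (coefficients in siemens):
  0.3705·V_1 - 0.3704·V_2 = 0.002637
  0.8249·V_2 - 0.3704·V_1 = 0
Determinant D = (0.3705)(0.8249) - (-0.3704)(-0.3704) = 0.1684
V_1 = [(0.002637)(0.8249) - (-0.3704)(0)]/D = 0.01292 V
V_2 = [(0.3705)(0) - (0.002637)(-0.3704)]/D = 0.005799 V
I_R3 = (V_2 - V_3)/R3 = (0.005799 - 0)/2.2 = 0.002636 A
|I_R3| = 0.002636 A

Final answer: |I_R3| = 0.002636 A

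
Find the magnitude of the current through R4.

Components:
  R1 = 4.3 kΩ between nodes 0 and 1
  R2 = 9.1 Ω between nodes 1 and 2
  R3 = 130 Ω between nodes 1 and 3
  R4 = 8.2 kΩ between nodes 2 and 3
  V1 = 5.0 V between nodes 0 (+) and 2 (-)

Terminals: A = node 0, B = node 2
Nodal analysis, taking node 2 as the 0 V reference.
Source V1 fixes V_0 = 5 V.
KCL at each unknown node (sum of currents leaving = 0; resistances in Ω):
  Node 1: (V_1 - 5)/4300 + (V_1 - 0)/9.1 + (V_1 - V_3)/130 = 0
  Node 3: (V_3 - V_1)/130 + (V_3 - 0)/8200 = 0
Collecting terms (coefficients in siemens):
  0.1178·V_1 - 0.007692·V_3 = 0.001163
  0.007814·V_3 - 0.007692·V_1 = 0
Determinant D = (0.1178)(0.007814) - (-0.007692)(-0.007692) = 0.0008615
V_1 = [(0.001163)(0.007814) - (-0.007692)(0)]/D = 0.01055 V
V_3 = [(0.1178)(0) - (0.001163)(-0.007692)]/D = 0.01038 V
I_R4 = (V_2 - V_3)/R4 = (0 - 0.01038)/8200 = -0.000001266 A
|I_R4| = 0.000001266 A

Final answer: |I_R4| = 1.266e-06 A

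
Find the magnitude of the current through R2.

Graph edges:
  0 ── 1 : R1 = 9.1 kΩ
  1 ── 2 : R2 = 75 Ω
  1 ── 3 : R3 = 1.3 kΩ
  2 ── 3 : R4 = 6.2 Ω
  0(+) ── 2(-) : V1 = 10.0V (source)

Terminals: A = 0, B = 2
Nodal analysis, taking node 2 as the 0 V reference.
Source V1 fixes V_0 = 10 V.
KCL at each unknown node (sum of currents leaving = 0; resistances in Ω):
  Node 1: (V_1 - 10)/9100 + (V_1 - 0)/75 + (V_1 - V_3)/1300 = 0
  Node 3: (V_3 - V_1)/1300 + (V_3 - 0)/6.2 = 0
Collecting terms (coefficients in siemens):
  0.01421·V_1 - 0.0007692·V_3 = 0.001099
  0.1621·V_3 - 0.0007692·V_1 = 0
Determinant D = (0.01421)(0.1621) - (-0.0007692)(-0.0007692) = 0.002303
V_1 = [(0.001099)(0.1621) - (-0.0007692)(0)]/D = 0.07734 V
V_3 = [(0.01421)(0) - (0.001099)(-0.0007692)]/D = 0.0003671 V
I_R2 = (V_1 - V_2)/R2 = (0.07734 - 0)/75 = 0.001031 A
|I_R2| = 0.001031 A

Final answer: |I_R2| = 0.001031 A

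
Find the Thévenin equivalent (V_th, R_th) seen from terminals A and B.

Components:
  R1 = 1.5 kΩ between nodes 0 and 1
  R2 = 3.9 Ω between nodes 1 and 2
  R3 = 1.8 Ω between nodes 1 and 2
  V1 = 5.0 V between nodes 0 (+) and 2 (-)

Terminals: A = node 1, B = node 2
Step 1 — V_th is the open-circuit voltage V_A - V_B (nothing connected across the terminals).
Nodal analysis, taking node 2 as the 0 V reference.
Source V1 fixes V_0 = 5 V.
KCL at each unknown node (sum of currents leaving = 0; resistances in Ω):
  Node 1: (V_1 - 5)/1500 + (V_1 - 0)/3.9 + (V_1 - 0)/1.8 = 0
Collecting terms: 0.8126 × V_1 = 0.003333  =>  V_1 = 0.004102 V
V_th = V_1 - V_2 = 0.004102 - 0 = 0.004102 V
Step 2 — R_th: zero the source — replace V1 by a short circuit (node 2 merges into node 0) — and find the resistance seen between A (node 1) and B (node 0).
Reduce the network between node 1 (A) and node 0 (B) by series/parallel combination:
  Rp1 = R1 ‖ R2 ‖ R3 (parallel, all between nodes 0 and 1) = 1/(1/1500 + 1/3.9 + 1/1.8) = 1.231 Ω
R_th = 1.231 Ω

Final answer: V_th = 0.004102 V, R_th = 1.231 Ω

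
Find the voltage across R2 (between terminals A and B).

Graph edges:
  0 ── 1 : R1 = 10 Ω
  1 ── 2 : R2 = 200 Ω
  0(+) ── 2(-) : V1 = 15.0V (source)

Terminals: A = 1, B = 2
R1 and R2 are in series across V1 (node 0 → node 1 → node 2), and the output A–B is taken across R2, so this is a voltage divider.
Series current: I = V1/(R1 + R2) = 15/(10 + 200) = 15/210 = 0.07143 A
V_R2 = I × R2 = V1 × R2/(R1 + R2) = 15 × 200/210 = 14.29 V

Final answer: 14.29 V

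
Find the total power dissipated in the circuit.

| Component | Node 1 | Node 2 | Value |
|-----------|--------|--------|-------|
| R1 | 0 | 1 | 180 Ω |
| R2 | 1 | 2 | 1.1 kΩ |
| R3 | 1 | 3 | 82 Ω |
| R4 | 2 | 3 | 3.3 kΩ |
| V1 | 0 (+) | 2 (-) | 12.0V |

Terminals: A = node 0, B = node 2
Nodal analysis, taking node 2 as the 0 V reference.
Source V1 fixes V_0 = 12 V.
KCL at each unknown node (sum of currents leaving = 0; resistances in Ω):
  Node 1: (V_1 - 12)/180 + (V_1 - 0)/1100 + (V_1 - V_3)/82 = 0
  Node 3: (V_3 - V_1)/82 + (V_3 - 0)/3300 = 0
Collecting terms (coefficients in siemens):
  0.01866·V_1 - 0.0122·V_3 = 0.06667
  0.0125·V_3 - 0.0122·V_1 = 0
Determinant D = (0.01866)(0.0125) - (-0.0122)(-0.0122) = 0.00008449
V_1 = [(0.06667)(0.0125) - (-0.0122)(0)]/D = 9.861 V
V_3 = [(0.01866)(0) - (0.06667)(-0.0122)]/D = 9.622 V
Power in each resistor, P = (ΔV)²/R:
  P_R1 = (12 - 9.861)²/180 = 0.02541 W
  P_R2 = (9.861 - 0)²/1100 = 0.08841 W
  P_R3 = (9.861 - 9.622)²/82 = 0.0006972 W
  P_R4 = (0 - 9.622)²/3300 = 0.02806 W
P_total = P_R1 + P_R2 + P_R3 + P_R4 = 0.1426 W

Final answer: 0.1426 W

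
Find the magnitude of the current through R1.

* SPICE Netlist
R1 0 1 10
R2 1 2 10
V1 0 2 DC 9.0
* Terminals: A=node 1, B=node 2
Nodal analysis, taking node 2 as the 0 V reference.
Source V1 fixes V_0 = 9 V.
KCL at each unknown node (sum of currents leaving = 0; resistances in Ω):
  Node 1: (V_1 - 9)/10 + (V_1 - 0)/10 = 0
Collecting terms: 0.2 × V_1 = 0.9  =>  V_1 = 4.5 V
I_R1 = (V_0 - V_1)/R1 = (9 - 4.5)/10 = 0.45 A
|I_R1| = 0.45 A

Final answer: |I_R1| = 0.45 A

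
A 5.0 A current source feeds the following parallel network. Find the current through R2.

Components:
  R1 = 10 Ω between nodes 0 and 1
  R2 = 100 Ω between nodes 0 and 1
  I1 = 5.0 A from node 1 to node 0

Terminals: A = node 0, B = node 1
All resistors sit directly between nodes 0 and 1, so they are in parallel and share one voltage V; the full source current 5 A splits among them.
1/R_par = 1/10 + 1/100 = 0.11 S  =>  R_par = 9.091 Ω
V = I × R_par = 5 × 9.091 = 45.45 V
I_R2 = V/R2 = 45.45/100 = 0.4545 A

Final answer: 0.4545 A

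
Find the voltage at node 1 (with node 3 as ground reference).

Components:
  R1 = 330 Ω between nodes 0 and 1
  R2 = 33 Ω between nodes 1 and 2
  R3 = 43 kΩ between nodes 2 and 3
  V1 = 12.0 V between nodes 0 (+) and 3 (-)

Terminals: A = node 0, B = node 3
Nodal analysis, taking node 3 as the 0 V reference.
Source V1 fixes V_0 = 12 V.
KCL at each unknown node (sum of currents leaving = 0; resistances in Ω):
  Node 1: (V_1 - 12)/330 + (V_1 - V_2)/33 = 0
  Node 2: (V_2 - V_1)/33 + (V_2 - 0)/43000 = 0
Collecting terms (coefficients in siemens):
  0.03333·V_1 - 0.0303·V_2 = 0.03636
  0.03033·V_2 - 0.0303·V_1 = 0
Determinant D = (0.03333)(0.03033) - (-0.0303)(-0.0303) = 0.0000926
V_1 = [(0.03636)(0.03033) - (-0.0303)(0)]/D = 11.91 V
V_2 = [(0.03333)(0) - (0.03636)(-0.0303)]/D = 11.9 V
The requested potential is V_1 = 11.91 V.

Final answer: V_1 = 11.91 V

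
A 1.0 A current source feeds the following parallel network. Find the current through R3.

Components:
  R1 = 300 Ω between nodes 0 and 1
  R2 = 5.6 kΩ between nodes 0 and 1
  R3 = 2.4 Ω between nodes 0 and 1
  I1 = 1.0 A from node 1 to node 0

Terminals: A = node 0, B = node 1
All resistors sit directly between nodes 0 and 1, so they are in parallel and share one voltage V; the full source current 1 A splits among them.
1/R_par = 1/300 + 1/5600 + 1/2.4 = 0.4202 S  =>  R_par = 2.38 Ω
V = I × R_par = 1 × 2.38 = 2.38 V
I_R3 = V/R3 = 2.38/2.4 = 0.9916 A

Final answer: 0.9916 A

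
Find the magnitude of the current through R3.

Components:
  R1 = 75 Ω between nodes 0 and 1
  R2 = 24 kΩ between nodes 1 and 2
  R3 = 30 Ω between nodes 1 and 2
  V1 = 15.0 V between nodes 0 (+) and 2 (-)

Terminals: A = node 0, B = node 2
Nodal analysis, taking node 2 as the 0 V reference.
Source V1 fixes V_0 = 15 V.
KCL at each unknown node (sum of currents leaving = 0; resistances in Ω):
  Node 1: (V_1 - 15)/75 + (V_1 - 0)/24000 + (V_1 - 0)/30 = 0
Collecting terms: 0.04671 × V_1 = 0.2  =>  V_1 = 4.282 V
I_R3 = (V_1 - V_2)/R3 = (4.282 - 0)/30 = 0.1427 A
|I_R3| = 0.1427 A

Final answer: |I_R3| = 0.1427 A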